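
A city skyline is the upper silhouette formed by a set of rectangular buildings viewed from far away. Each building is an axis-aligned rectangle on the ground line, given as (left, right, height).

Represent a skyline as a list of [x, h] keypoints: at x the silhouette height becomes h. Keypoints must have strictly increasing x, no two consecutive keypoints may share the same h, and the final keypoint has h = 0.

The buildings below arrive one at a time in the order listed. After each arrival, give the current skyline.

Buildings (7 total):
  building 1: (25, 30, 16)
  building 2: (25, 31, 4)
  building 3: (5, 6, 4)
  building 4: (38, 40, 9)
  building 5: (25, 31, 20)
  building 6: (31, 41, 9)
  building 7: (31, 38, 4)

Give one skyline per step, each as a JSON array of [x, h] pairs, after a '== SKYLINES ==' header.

== SKYLINES ==
[[25,16],[30,0]]
[[25,16],[30,4],[31,0]]
[[5,4],[6,0],[25,16],[30,4],[31,0]]
[[5,4],[6,0],[25,16],[30,4],[31,0],[38,9],[40,0]]
[[5,4],[6,0],[25,20],[31,0],[38,9],[40,0]]
[[5,4],[6,0],[25,20],[31,9],[41,0]]
[[5,4],[6,0],[25,20],[31,9],[41,0]]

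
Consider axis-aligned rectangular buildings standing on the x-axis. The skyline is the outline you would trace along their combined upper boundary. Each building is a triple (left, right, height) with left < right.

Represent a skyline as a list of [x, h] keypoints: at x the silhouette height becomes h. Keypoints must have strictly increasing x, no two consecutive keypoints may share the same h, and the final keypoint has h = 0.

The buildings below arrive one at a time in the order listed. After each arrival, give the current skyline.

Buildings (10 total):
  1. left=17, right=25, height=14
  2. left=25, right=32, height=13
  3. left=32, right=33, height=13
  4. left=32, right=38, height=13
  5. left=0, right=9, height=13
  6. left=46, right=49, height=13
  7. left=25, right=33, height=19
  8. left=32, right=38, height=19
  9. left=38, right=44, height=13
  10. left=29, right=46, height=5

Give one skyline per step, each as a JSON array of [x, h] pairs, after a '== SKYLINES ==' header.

== SKYLINES ==
[[17,14],[25,0]]
[[17,14],[25,13],[32,0]]
[[17,14],[25,13],[33,0]]
[[17,14],[25,13],[38,0]]
[[0,13],[9,0],[17,14],[25,13],[38,0]]
[[0,13],[9,0],[17,14],[25,13],[38,0],[46,13],[49,0]]
[[0,13],[9,0],[17,14],[25,19],[33,13],[38,0],[46,13],[49,0]]
[[0,13],[9,0],[17,14],[25,19],[38,0],[46,13],[49,0]]
[[0,13],[9,0],[17,14],[25,19],[38,13],[44,0],[46,13],[49,0]]
[[0,13],[9,0],[17,14],[25,19],[38,13],[44,5],[46,13],[49,0]]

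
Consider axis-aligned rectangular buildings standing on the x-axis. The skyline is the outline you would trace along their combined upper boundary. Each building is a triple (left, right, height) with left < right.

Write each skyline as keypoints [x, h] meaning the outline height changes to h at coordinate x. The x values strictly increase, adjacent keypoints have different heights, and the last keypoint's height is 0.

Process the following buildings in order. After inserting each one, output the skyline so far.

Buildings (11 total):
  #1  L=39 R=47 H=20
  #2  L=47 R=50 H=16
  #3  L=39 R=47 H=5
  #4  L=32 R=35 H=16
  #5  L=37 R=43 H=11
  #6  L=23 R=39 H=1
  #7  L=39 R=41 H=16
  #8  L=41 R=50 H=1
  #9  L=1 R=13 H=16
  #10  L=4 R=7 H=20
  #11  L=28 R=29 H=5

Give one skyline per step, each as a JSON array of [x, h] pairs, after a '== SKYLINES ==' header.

== SKYLINES ==
[[39,20],[47,0]]
[[39,20],[47,16],[50,0]]
[[39,20],[47,16],[50,0]]
[[32,16],[35,0],[39,20],[47,16],[50,0]]
[[32,16],[35,0],[37,11],[39,20],[47,16],[50,0]]
[[23,1],[32,16],[35,1],[37,11],[39,20],[47,16],[50,0]]
[[23,1],[32,16],[35,1],[37,11],[39,20],[47,16],[50,0]]
[[23,1],[32,16],[35,1],[37,11],[39,20],[47,16],[50,0]]
[[1,16],[13,0],[23,1],[32,16],[35,1],[37,11],[39,20],[47,16],[50,0]]
[[1,16],[4,20],[7,16],[13,0],[23,1],[32,16],[35,1],[37,11],[39,20],[47,16],[50,0]]
[[1,16],[4,20],[7,16],[13,0],[23,1],[28,5],[29,1],[32,16],[35,1],[37,11],[39,20],[47,16],[50,0]]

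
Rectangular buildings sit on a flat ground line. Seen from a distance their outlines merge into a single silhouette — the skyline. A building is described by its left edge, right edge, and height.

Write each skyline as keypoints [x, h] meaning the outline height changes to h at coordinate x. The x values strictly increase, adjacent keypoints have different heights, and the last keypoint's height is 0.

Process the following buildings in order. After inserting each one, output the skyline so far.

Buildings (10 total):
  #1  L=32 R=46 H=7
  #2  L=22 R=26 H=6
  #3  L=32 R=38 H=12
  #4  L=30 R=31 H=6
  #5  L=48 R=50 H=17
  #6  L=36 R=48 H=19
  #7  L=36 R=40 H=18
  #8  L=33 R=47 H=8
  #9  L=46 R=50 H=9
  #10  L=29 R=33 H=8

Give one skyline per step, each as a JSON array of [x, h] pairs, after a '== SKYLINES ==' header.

== SKYLINES ==
[[32,7],[46,0]]
[[22,6],[26,0],[32,7],[46,0]]
[[22,6],[26,0],[32,12],[38,7],[46,0]]
[[22,6],[26,0],[30,6],[31,0],[32,12],[38,7],[46,0]]
[[22,6],[26,0],[30,6],[31,0],[32,12],[38,7],[46,0],[48,17],[50,0]]
[[22,6],[26,0],[30,6],[31,0],[32,12],[36,19],[48,17],[50,0]]
[[22,6],[26,0],[30,6],[31,0],[32,12],[36,19],[48,17],[50,0]]
[[22,6],[26,0],[30,6],[31,0],[32,12],[36,19],[48,17],[50,0]]
[[22,6],[26,0],[30,6],[31,0],[32,12],[36,19],[48,17],[50,0]]
[[22,6],[26,0],[29,8],[32,12],[36,19],[48,17],[50,0]]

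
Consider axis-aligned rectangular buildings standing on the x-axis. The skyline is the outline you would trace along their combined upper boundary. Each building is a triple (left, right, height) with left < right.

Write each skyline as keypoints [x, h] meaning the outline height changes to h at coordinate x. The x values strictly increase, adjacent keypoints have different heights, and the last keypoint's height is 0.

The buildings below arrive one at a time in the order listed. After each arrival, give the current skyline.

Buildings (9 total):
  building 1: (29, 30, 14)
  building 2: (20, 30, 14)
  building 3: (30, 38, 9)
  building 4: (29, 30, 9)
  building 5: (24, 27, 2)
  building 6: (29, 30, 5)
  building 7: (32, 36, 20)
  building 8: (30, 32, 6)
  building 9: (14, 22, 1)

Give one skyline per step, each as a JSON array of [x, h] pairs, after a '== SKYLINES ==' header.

== SKYLINES ==
[[29,14],[30,0]]
[[20,14],[30,0]]
[[20,14],[30,9],[38,0]]
[[20,14],[30,9],[38,0]]
[[20,14],[30,9],[38,0]]
[[20,14],[30,9],[38,0]]
[[20,14],[30,9],[32,20],[36,9],[38,0]]
[[20,14],[30,9],[32,20],[36,9],[38,0]]
[[14,1],[20,14],[30,9],[32,20],[36,9],[38,0]]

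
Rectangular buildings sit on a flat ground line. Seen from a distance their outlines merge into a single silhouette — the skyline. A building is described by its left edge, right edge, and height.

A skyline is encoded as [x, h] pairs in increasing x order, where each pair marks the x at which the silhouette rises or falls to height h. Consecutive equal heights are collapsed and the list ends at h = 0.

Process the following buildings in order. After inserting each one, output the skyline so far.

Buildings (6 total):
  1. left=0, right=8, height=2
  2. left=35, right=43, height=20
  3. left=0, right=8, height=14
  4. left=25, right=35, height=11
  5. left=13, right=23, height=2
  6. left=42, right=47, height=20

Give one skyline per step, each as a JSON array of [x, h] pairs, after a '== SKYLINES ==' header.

== SKYLINES ==
[[0,2],[8,0]]
[[0,2],[8,0],[35,20],[43,0]]
[[0,14],[8,0],[35,20],[43,0]]
[[0,14],[8,0],[25,11],[35,20],[43,0]]
[[0,14],[8,0],[13,2],[23,0],[25,11],[35,20],[43,0]]
[[0,14],[8,0],[13,2],[23,0],[25,11],[35,20],[47,0]]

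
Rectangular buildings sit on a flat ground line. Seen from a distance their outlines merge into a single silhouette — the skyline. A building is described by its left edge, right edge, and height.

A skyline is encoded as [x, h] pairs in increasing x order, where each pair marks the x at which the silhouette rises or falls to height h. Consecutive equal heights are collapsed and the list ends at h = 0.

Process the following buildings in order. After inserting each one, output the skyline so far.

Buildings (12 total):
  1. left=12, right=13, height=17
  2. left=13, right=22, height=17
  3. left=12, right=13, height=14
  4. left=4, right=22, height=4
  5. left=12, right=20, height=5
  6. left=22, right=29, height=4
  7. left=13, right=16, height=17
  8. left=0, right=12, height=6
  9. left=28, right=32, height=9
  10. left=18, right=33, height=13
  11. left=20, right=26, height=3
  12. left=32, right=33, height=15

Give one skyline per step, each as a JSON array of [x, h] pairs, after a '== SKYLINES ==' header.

== SKYLINES ==
[[12,17],[13,0]]
[[12,17],[22,0]]
[[12,17],[22,0]]
[[4,4],[12,17],[22,0]]
[[4,4],[12,17],[22,0]]
[[4,4],[12,17],[22,4],[29,0]]
[[4,4],[12,17],[22,4],[29,0]]
[[0,6],[12,17],[22,4],[29,0]]
[[0,6],[12,17],[22,4],[28,9],[32,0]]
[[0,6],[12,17],[22,13],[33,0]]
[[0,6],[12,17],[22,13],[33,0]]
[[0,6],[12,17],[22,13],[32,15],[33,0]]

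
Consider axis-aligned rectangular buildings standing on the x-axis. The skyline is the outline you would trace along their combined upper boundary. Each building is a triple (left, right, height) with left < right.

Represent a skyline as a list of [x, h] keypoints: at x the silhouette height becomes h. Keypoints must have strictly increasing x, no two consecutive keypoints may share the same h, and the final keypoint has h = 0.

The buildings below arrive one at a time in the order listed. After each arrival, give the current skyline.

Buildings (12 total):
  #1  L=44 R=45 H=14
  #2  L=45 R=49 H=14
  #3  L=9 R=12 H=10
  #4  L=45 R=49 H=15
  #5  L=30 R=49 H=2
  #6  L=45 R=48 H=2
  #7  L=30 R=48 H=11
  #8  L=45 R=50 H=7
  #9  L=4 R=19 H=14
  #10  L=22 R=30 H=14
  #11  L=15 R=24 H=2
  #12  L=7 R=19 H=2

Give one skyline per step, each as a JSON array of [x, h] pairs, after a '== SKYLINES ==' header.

== SKYLINES ==
[[44,14],[45,0]]
[[44,14],[49,0]]
[[9,10],[12,0],[44,14],[49,0]]
[[9,10],[12,0],[44,14],[45,15],[49,0]]
[[9,10],[12,0],[30,2],[44,14],[45,15],[49,0]]
[[9,10],[12,0],[30,2],[44,14],[45,15],[49,0]]
[[9,10],[12,0],[30,11],[44,14],[45,15],[49,0]]
[[9,10],[12,0],[30,11],[44,14],[45,15],[49,7],[50,0]]
[[4,14],[19,0],[30,11],[44,14],[45,15],[49,7],[50,0]]
[[4,14],[19,0],[22,14],[30,11],[44,14],[45,15],[49,7],[50,0]]
[[4,14],[19,2],[22,14],[30,11],[44,14],[45,15],[49,7],[50,0]]
[[4,14],[19,2],[22,14],[30,11],[44,14],[45,15],[49,7],[50,0]]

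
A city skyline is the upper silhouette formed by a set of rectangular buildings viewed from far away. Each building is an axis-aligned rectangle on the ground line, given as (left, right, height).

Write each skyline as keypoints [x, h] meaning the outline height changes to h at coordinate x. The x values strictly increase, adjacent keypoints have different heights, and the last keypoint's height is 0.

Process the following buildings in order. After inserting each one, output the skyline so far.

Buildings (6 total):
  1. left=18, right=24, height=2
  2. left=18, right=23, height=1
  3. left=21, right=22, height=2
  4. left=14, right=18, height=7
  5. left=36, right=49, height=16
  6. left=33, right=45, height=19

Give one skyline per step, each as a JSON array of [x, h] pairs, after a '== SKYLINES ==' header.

== SKYLINES ==
[[18,2],[24,0]]
[[18,2],[24,0]]
[[18,2],[24,0]]
[[14,7],[18,2],[24,0]]
[[14,7],[18,2],[24,0],[36,16],[49,0]]
[[14,7],[18,2],[24,0],[33,19],[45,16],[49,0]]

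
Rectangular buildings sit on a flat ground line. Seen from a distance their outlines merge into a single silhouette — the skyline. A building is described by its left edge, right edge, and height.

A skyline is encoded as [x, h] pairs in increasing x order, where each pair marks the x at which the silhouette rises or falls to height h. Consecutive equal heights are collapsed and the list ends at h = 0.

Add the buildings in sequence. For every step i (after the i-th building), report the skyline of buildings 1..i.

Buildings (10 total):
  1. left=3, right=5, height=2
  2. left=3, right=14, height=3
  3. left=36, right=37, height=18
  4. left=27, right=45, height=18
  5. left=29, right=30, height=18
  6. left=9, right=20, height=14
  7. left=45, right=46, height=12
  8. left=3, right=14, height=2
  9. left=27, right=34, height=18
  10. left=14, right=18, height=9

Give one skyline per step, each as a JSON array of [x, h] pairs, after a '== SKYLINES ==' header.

== SKYLINES ==
[[3,2],[5,0]]
[[3,3],[14,0]]
[[3,3],[14,0],[36,18],[37,0]]
[[3,3],[14,0],[27,18],[45,0]]
[[3,3],[14,0],[27,18],[45,0]]
[[3,3],[9,14],[20,0],[27,18],[45,0]]
[[3,3],[9,14],[20,0],[27,18],[45,12],[46,0]]
[[3,3],[9,14],[20,0],[27,18],[45,12],[46,0]]
[[3,3],[9,14],[20,0],[27,18],[45,12],[46,0]]
[[3,3],[9,14],[20,0],[27,18],[45,12],[46,0]]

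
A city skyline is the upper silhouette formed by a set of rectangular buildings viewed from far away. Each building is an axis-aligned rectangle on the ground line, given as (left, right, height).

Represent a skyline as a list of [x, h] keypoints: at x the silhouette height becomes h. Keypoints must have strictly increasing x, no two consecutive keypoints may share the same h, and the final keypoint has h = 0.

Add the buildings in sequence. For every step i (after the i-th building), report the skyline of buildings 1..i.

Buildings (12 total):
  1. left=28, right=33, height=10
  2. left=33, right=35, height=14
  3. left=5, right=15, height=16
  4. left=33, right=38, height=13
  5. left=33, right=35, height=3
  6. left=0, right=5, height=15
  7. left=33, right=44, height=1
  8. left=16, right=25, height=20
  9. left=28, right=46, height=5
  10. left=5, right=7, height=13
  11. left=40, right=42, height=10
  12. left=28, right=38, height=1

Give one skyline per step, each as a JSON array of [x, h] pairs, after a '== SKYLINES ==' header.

== SKYLINES ==
[[28,10],[33,0]]
[[28,10],[33,14],[35,0]]
[[5,16],[15,0],[28,10],[33,14],[35,0]]
[[5,16],[15,0],[28,10],[33,14],[35,13],[38,0]]
[[5,16],[15,0],[28,10],[33,14],[35,13],[38,0]]
[[0,15],[5,16],[15,0],[28,10],[33,14],[35,13],[38,0]]
[[0,15],[5,16],[15,0],[28,10],[33,14],[35,13],[38,1],[44,0]]
[[0,15],[5,16],[15,0],[16,20],[25,0],[28,10],[33,14],[35,13],[38,1],[44,0]]
[[0,15],[5,16],[15,0],[16,20],[25,0],[28,10],[33,14],[35,13],[38,5],[46,0]]
[[0,15],[5,16],[15,0],[16,20],[25,0],[28,10],[33,14],[35,13],[38,5],[46,0]]
[[0,15],[5,16],[15,0],[16,20],[25,0],[28,10],[33,14],[35,13],[38,5],[40,10],[42,5],[46,0]]
[[0,15],[5,16],[15,0],[16,20],[25,0],[28,10],[33,14],[35,13],[38,5],[40,10],[42,5],[46,0]]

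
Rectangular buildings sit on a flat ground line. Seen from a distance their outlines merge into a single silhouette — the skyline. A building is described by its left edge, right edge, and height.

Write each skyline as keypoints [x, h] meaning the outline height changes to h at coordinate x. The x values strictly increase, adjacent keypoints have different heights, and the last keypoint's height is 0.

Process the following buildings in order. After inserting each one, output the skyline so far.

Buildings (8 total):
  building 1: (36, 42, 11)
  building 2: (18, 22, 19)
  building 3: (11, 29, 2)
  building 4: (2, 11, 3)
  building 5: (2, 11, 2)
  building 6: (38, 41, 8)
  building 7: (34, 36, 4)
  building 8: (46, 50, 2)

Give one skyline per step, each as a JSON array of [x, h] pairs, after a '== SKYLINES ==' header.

== SKYLINES ==
[[36,11],[42,0]]
[[18,19],[22,0],[36,11],[42,0]]
[[11,2],[18,19],[22,2],[29,0],[36,11],[42,0]]
[[2,3],[11,2],[18,19],[22,2],[29,0],[36,11],[42,0]]
[[2,3],[11,2],[18,19],[22,2],[29,0],[36,11],[42,0]]
[[2,3],[11,2],[18,19],[22,2],[29,0],[36,11],[42,0]]
[[2,3],[11,2],[18,19],[22,2],[29,0],[34,4],[36,11],[42,0]]
[[2,3],[11,2],[18,19],[22,2],[29,0],[34,4],[36,11],[42,0],[46,2],[50,0]]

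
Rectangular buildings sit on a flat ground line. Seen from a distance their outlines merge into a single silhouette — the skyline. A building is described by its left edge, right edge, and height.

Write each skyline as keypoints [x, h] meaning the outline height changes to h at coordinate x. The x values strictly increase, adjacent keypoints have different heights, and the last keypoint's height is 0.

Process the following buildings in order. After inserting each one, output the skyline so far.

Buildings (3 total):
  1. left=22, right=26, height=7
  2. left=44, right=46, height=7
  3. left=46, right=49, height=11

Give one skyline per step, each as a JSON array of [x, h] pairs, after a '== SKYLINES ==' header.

== SKYLINES ==
[[22,7],[26,0]]
[[22,7],[26,0],[44,7],[46,0]]
[[22,7],[26,0],[44,7],[46,11],[49,0]]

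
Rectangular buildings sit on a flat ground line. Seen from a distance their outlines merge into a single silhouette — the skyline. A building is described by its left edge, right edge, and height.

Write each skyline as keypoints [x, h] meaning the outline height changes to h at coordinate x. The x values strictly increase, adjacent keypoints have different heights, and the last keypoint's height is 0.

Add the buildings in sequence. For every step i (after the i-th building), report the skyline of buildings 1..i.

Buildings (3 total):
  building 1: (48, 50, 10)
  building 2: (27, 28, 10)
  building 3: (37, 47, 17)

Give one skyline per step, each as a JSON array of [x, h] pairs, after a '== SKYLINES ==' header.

== SKYLINES ==
[[48,10],[50,0]]
[[27,10],[28,0],[48,10],[50,0]]
[[27,10],[28,0],[37,17],[47,0],[48,10],[50,0]]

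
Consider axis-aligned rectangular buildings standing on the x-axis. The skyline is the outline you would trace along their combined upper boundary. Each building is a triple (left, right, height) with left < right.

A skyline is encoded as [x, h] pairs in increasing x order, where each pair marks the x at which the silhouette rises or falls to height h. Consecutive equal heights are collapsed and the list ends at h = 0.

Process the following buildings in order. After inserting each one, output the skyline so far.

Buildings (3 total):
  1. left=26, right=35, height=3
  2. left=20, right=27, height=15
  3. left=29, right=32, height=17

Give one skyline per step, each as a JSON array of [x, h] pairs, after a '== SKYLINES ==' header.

== SKYLINES ==
[[26,3],[35,0]]
[[20,15],[27,3],[35,0]]
[[20,15],[27,3],[29,17],[32,3],[35,0]]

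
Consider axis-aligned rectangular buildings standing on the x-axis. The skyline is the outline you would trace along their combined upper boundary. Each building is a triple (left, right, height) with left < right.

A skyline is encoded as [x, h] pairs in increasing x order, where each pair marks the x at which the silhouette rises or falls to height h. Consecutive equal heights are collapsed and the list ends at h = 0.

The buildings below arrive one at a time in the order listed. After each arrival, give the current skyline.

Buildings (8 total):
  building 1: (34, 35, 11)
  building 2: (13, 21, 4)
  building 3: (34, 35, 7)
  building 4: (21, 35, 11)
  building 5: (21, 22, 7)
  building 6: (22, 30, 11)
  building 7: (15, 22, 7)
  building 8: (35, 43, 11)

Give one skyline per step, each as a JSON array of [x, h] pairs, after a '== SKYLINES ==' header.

== SKYLINES ==
[[34,11],[35,0]]
[[13,4],[21,0],[34,11],[35,0]]
[[13,4],[21,0],[34,11],[35,0]]
[[13,4],[21,11],[35,0]]
[[13,4],[21,11],[35,0]]
[[13,4],[21,11],[35,0]]
[[13,4],[15,7],[21,11],[35,0]]
[[13,4],[15,7],[21,11],[43,0]]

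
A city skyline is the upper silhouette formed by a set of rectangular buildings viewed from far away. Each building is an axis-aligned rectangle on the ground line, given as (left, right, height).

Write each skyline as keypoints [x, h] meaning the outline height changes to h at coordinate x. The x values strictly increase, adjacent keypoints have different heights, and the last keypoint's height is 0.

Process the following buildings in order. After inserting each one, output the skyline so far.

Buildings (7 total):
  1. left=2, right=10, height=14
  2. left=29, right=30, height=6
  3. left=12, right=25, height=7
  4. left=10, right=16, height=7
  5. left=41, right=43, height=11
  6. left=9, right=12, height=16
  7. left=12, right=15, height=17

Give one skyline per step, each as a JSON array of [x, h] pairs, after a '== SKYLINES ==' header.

== SKYLINES ==
[[2,14],[10,0]]
[[2,14],[10,0],[29,6],[30,0]]
[[2,14],[10,0],[12,7],[25,0],[29,6],[30,0]]
[[2,14],[10,7],[25,0],[29,6],[30,0]]
[[2,14],[10,7],[25,0],[29,6],[30,0],[41,11],[43,0]]
[[2,14],[9,16],[12,7],[25,0],[29,6],[30,0],[41,11],[43,0]]
[[2,14],[9,16],[12,17],[15,7],[25,0],[29,6],[30,0],[41,11],[43,0]]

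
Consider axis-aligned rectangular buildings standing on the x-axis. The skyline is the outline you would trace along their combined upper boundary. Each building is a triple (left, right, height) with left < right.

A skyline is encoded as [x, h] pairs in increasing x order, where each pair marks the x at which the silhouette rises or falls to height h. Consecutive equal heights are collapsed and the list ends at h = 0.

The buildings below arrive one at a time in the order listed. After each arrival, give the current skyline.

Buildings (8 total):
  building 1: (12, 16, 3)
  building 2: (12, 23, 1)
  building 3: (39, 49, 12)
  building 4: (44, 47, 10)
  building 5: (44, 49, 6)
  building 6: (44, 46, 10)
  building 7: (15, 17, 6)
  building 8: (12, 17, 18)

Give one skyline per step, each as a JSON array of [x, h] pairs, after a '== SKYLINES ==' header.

== SKYLINES ==
[[12,3],[16,0]]
[[12,3],[16,1],[23,0]]
[[12,3],[16,1],[23,0],[39,12],[49,0]]
[[12,3],[16,1],[23,0],[39,12],[49,0]]
[[12,3],[16,1],[23,0],[39,12],[49,0]]
[[12,3],[16,1],[23,0],[39,12],[49,0]]
[[12,3],[15,6],[17,1],[23,0],[39,12],[49,0]]
[[12,18],[17,1],[23,0],[39,12],[49,0]]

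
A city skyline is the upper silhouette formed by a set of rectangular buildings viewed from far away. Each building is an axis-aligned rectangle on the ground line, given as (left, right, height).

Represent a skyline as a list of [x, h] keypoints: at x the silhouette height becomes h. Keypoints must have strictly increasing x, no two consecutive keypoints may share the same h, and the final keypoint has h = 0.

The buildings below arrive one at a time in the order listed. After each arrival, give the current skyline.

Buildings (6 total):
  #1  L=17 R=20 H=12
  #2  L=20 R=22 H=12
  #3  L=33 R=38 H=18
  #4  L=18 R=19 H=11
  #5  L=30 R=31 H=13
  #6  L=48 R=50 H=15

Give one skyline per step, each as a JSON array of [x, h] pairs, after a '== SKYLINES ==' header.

== SKYLINES ==
[[17,12],[20,0]]
[[17,12],[22,0]]
[[17,12],[22,0],[33,18],[38,0]]
[[17,12],[22,0],[33,18],[38,0]]
[[17,12],[22,0],[30,13],[31,0],[33,18],[38,0]]
[[17,12],[22,0],[30,13],[31,0],[33,18],[38,0],[48,15],[50,0]]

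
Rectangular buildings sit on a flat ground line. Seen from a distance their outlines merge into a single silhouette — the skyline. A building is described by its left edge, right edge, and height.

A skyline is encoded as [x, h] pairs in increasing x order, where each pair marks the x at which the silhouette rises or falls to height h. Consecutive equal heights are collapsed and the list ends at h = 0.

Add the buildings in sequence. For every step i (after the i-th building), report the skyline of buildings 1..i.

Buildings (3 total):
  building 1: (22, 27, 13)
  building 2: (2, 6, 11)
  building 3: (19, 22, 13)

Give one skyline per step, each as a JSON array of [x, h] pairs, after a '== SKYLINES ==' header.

== SKYLINES ==
[[22,13],[27,0]]
[[2,11],[6,0],[22,13],[27,0]]
[[2,11],[6,0],[19,13],[27,0]]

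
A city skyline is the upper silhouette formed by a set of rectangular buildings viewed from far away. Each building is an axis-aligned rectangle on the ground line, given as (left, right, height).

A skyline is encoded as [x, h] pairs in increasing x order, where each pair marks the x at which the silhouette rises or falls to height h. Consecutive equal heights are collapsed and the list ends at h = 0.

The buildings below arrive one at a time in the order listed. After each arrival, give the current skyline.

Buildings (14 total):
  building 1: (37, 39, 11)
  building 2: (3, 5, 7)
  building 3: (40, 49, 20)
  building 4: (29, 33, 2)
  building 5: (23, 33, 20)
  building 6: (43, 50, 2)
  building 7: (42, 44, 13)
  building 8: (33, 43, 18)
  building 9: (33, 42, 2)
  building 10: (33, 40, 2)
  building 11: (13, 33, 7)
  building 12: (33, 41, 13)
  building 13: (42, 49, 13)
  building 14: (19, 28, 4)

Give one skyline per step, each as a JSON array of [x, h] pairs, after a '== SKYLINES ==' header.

== SKYLINES ==
[[37,11],[39,0]]
[[3,7],[5,0],[37,11],[39,0]]
[[3,7],[5,0],[37,11],[39,0],[40,20],[49,0]]
[[3,7],[5,0],[29,2],[33,0],[37,11],[39,0],[40,20],[49,0]]
[[3,7],[5,0],[23,20],[33,0],[37,11],[39,0],[40,20],[49,0]]
[[3,7],[5,0],[23,20],[33,0],[37,11],[39,0],[40,20],[49,2],[50,0]]
[[3,7],[5,0],[23,20],[33,0],[37,11],[39,0],[40,20],[49,2],[50,0]]
[[3,7],[5,0],[23,20],[33,18],[40,20],[49,2],[50,0]]
[[3,7],[5,0],[23,20],[33,18],[40,20],[49,2],[50,0]]
[[3,7],[5,0],[23,20],[33,18],[40,20],[49,2],[50,0]]
[[3,7],[5,0],[13,7],[23,20],[33,18],[40,20],[49,2],[50,0]]
[[3,7],[5,0],[13,7],[23,20],[33,18],[40,20],[49,2],[50,0]]
[[3,7],[5,0],[13,7],[23,20],[33,18],[40,20],[49,2],[50,0]]
[[3,7],[5,0],[13,7],[23,20],[33,18],[40,20],[49,2],[50,0]]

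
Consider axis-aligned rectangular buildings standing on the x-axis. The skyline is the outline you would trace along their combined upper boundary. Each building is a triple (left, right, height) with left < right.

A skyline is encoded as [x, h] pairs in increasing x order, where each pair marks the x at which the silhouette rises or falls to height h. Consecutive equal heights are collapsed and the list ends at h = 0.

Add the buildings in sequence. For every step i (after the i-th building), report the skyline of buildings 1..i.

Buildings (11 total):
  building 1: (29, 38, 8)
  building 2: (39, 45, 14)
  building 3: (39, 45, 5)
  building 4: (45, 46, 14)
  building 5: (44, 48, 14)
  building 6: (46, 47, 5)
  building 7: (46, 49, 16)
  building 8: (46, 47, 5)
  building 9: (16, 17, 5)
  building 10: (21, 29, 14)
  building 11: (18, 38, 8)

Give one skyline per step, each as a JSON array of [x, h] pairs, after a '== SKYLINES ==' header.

== SKYLINES ==
[[29,8],[38,0]]
[[29,8],[38,0],[39,14],[45,0]]
[[29,8],[38,0],[39,14],[45,0]]
[[29,8],[38,0],[39,14],[46,0]]
[[29,8],[38,0],[39,14],[48,0]]
[[29,8],[38,0],[39,14],[48,0]]
[[29,8],[38,0],[39,14],[46,16],[49,0]]
[[29,8],[38,0],[39,14],[46,16],[49,0]]
[[16,5],[17,0],[29,8],[38,0],[39,14],[46,16],[49,0]]
[[16,5],[17,0],[21,14],[29,8],[38,0],[39,14],[46,16],[49,0]]
[[16,5],[17,0],[18,8],[21,14],[29,8],[38,0],[39,14],[46,16],[49,0]]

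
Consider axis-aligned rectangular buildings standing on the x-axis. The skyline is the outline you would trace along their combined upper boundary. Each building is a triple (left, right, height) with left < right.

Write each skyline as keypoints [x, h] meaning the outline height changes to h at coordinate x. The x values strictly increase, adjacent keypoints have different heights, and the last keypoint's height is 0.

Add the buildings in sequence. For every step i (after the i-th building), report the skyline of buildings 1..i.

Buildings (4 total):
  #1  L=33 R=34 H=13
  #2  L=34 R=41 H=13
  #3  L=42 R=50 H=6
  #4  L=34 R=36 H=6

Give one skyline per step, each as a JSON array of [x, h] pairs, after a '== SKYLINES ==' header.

== SKYLINES ==
[[33,13],[34,0]]
[[33,13],[41,0]]
[[33,13],[41,0],[42,6],[50,0]]
[[33,13],[41,0],[42,6],[50,0]]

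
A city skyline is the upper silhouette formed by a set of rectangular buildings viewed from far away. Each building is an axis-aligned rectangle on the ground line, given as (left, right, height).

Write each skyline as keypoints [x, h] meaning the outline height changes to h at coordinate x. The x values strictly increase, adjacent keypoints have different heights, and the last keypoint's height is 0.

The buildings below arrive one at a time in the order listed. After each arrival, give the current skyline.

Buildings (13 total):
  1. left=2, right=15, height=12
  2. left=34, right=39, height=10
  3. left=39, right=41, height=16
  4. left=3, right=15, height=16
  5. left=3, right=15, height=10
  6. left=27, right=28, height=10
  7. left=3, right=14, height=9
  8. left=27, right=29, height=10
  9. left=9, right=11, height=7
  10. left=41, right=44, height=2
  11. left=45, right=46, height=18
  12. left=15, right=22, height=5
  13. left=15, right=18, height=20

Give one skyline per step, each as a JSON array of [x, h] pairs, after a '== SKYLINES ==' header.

== SKYLINES ==
[[2,12],[15,0]]
[[2,12],[15,0],[34,10],[39,0]]
[[2,12],[15,0],[34,10],[39,16],[41,0]]
[[2,12],[3,16],[15,0],[34,10],[39,16],[41,0]]
[[2,12],[3,16],[15,0],[34,10],[39,16],[41,0]]
[[2,12],[3,16],[15,0],[27,10],[28,0],[34,10],[39,16],[41,0]]
[[2,12],[3,16],[15,0],[27,10],[28,0],[34,10],[39,16],[41,0]]
[[2,12],[3,16],[15,0],[27,10],[29,0],[34,10],[39,16],[41,0]]
[[2,12],[3,16],[15,0],[27,10],[29,0],[34,10],[39,16],[41,0]]
[[2,12],[3,16],[15,0],[27,10],[29,0],[34,10],[39,16],[41,2],[44,0]]
[[2,12],[3,16],[15,0],[27,10],[29,0],[34,10],[39,16],[41,2],[44,0],[45,18],[46,0]]
[[2,12],[3,16],[15,5],[22,0],[27,10],[29,0],[34,10],[39,16],[41,2],[44,0],[45,18],[46,0]]
[[2,12],[3,16],[15,20],[18,5],[22,0],[27,10],[29,0],[34,10],[39,16],[41,2],[44,0],[45,18],[46,0]]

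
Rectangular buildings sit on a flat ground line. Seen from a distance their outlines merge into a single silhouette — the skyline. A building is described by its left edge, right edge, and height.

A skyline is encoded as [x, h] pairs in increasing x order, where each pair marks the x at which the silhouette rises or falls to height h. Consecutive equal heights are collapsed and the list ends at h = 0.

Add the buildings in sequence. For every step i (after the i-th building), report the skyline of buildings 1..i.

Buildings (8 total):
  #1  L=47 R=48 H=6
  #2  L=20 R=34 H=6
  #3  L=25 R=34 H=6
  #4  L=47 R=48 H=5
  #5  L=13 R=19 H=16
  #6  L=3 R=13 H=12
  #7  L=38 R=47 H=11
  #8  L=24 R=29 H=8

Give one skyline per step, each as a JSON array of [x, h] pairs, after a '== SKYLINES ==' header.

== SKYLINES ==
[[47,6],[48,0]]
[[20,6],[34,0],[47,6],[48,0]]
[[20,6],[34,0],[47,6],[48,0]]
[[20,6],[34,0],[47,6],[48,0]]
[[13,16],[19,0],[20,6],[34,0],[47,6],[48,0]]
[[3,12],[13,16],[19,0],[20,6],[34,0],[47,6],[48,0]]
[[3,12],[13,16],[19,0],[20,6],[34,0],[38,11],[47,6],[48,0]]
[[3,12],[13,16],[19,0],[20,6],[24,8],[29,6],[34,0],[38,11],[47,6],[48,0]]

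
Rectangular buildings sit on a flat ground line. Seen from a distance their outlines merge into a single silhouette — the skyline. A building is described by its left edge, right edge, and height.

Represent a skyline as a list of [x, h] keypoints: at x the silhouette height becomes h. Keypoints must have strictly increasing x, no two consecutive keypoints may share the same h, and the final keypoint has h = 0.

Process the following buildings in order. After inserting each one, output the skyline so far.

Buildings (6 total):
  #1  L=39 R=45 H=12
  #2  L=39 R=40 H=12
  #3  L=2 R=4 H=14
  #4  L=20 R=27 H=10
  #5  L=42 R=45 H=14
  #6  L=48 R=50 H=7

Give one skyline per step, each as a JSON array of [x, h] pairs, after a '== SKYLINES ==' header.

== SKYLINES ==
[[39,12],[45,0]]
[[39,12],[45,0]]
[[2,14],[4,0],[39,12],[45,0]]
[[2,14],[4,0],[20,10],[27,0],[39,12],[45,0]]
[[2,14],[4,0],[20,10],[27,0],[39,12],[42,14],[45,0]]
[[2,14],[4,0],[20,10],[27,0],[39,12],[42,14],[45,0],[48,7],[50,0]]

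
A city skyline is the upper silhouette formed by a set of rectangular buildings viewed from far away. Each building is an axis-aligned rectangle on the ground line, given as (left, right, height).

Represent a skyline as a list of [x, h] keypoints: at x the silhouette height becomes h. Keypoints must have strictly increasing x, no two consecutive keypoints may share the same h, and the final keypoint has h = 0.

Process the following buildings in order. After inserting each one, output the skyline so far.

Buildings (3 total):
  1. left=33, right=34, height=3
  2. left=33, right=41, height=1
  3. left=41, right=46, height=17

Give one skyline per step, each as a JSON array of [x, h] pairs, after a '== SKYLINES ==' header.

== SKYLINES ==
[[33,3],[34,0]]
[[33,3],[34,1],[41,0]]
[[33,3],[34,1],[41,17],[46,0]]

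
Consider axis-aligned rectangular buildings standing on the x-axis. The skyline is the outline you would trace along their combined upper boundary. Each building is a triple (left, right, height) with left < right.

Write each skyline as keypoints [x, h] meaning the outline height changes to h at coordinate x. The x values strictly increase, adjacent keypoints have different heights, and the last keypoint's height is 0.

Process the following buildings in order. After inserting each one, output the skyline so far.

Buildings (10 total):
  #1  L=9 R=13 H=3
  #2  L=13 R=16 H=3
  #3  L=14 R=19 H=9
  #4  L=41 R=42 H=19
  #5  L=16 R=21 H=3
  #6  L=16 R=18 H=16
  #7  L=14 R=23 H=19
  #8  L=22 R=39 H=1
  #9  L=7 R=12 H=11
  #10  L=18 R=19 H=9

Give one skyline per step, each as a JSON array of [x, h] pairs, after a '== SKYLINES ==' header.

== SKYLINES ==
[[9,3],[13,0]]
[[9,3],[16,0]]
[[9,3],[14,9],[19,0]]
[[9,3],[14,9],[19,0],[41,19],[42,0]]
[[9,3],[14,9],[19,3],[21,0],[41,19],[42,0]]
[[9,3],[14,9],[16,16],[18,9],[19,3],[21,0],[41,19],[42,0]]
[[9,3],[14,19],[23,0],[41,19],[42,0]]
[[9,3],[14,19],[23,1],[39,0],[41,19],[42,0]]
[[7,11],[12,3],[14,19],[23,1],[39,0],[41,19],[42,0]]
[[7,11],[12,3],[14,19],[23,1],[39,0],[41,19],[42,0]]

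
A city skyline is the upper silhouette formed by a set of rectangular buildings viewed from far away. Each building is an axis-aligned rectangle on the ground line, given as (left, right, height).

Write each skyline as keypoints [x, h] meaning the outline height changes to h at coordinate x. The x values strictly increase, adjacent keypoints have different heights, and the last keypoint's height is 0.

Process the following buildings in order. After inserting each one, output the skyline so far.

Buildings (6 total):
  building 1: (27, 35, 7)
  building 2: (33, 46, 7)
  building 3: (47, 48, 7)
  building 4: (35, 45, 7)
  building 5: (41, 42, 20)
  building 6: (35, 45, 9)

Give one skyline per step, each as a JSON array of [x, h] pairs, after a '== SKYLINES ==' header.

== SKYLINES ==
[[27,7],[35,0]]
[[27,7],[46,0]]
[[27,7],[46,0],[47,7],[48,0]]
[[27,7],[46,0],[47,7],[48,0]]
[[27,7],[41,20],[42,7],[46,0],[47,7],[48,0]]
[[27,7],[35,9],[41,20],[42,9],[45,7],[46,0],[47,7],[48,0]]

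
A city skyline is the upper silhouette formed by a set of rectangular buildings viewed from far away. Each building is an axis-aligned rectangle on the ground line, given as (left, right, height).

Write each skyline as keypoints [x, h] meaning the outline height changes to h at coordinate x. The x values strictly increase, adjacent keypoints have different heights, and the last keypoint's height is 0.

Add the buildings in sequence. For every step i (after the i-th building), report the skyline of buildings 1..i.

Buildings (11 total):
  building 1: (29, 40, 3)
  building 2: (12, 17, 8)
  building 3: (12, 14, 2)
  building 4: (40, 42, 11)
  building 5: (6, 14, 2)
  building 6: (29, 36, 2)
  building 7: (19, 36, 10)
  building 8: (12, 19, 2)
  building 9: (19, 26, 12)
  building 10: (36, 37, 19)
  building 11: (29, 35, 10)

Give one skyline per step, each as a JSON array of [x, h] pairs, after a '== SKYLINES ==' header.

== SKYLINES ==
[[29,3],[40,0]]
[[12,8],[17,0],[29,3],[40,0]]
[[12,8],[17,0],[29,3],[40,0]]
[[12,8],[17,0],[29,3],[40,11],[42,0]]
[[6,2],[12,8],[17,0],[29,3],[40,11],[42,0]]
[[6,2],[12,8],[17,0],[29,3],[40,11],[42,0]]
[[6,2],[12,8],[17,0],[19,10],[36,3],[40,11],[42,0]]
[[6,2],[12,8],[17,2],[19,10],[36,3],[40,11],[42,0]]
[[6,2],[12,8],[17,2],[19,12],[26,10],[36,3],[40,11],[42,0]]
[[6,2],[12,8],[17,2],[19,12],[26,10],[36,19],[37,3],[40,11],[42,0]]
[[6,2],[12,8],[17,2],[19,12],[26,10],[36,19],[37,3],[40,11],[42,0]]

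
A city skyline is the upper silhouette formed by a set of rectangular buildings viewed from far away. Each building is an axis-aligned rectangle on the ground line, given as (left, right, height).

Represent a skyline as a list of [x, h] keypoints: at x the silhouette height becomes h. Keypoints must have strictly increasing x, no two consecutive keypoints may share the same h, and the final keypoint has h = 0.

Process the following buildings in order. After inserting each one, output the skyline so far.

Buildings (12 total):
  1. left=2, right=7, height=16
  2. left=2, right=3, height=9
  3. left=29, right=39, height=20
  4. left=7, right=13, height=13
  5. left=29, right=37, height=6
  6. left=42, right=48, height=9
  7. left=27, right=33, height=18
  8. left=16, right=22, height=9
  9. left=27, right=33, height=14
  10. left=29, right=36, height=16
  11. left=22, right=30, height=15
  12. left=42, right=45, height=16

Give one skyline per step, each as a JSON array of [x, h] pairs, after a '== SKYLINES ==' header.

== SKYLINES ==
[[2,16],[7,0]]
[[2,16],[7,0]]
[[2,16],[7,0],[29,20],[39,0]]
[[2,16],[7,13],[13,0],[29,20],[39,0]]
[[2,16],[7,13],[13,0],[29,20],[39,0]]
[[2,16],[7,13],[13,0],[29,20],[39,0],[42,9],[48,0]]
[[2,16],[7,13],[13,0],[27,18],[29,20],[39,0],[42,9],[48,0]]
[[2,16],[7,13],[13,0],[16,9],[22,0],[27,18],[29,20],[39,0],[42,9],[48,0]]
[[2,16],[7,13],[13,0],[16,9],[22,0],[27,18],[29,20],[39,0],[42,9],[48,0]]
[[2,16],[7,13],[13,0],[16,9],[22,0],[27,18],[29,20],[39,0],[42,9],[48,0]]
[[2,16],[7,13],[13,0],[16,9],[22,15],[27,18],[29,20],[39,0],[42,9],[48,0]]
[[2,16],[7,13],[13,0],[16,9],[22,15],[27,18],[29,20],[39,0],[42,16],[45,9],[48,0]]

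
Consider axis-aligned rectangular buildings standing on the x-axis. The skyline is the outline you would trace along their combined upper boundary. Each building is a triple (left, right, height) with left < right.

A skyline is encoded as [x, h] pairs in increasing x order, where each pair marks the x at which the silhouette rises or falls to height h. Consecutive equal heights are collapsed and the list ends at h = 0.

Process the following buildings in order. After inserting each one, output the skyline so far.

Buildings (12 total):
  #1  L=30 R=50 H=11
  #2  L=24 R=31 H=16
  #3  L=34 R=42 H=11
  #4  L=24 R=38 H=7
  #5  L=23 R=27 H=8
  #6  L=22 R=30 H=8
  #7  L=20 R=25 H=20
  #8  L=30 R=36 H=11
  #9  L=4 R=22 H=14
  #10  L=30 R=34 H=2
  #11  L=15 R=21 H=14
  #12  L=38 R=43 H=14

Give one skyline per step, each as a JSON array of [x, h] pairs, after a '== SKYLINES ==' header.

== SKYLINES ==
[[30,11],[50,0]]
[[24,16],[31,11],[50,0]]
[[24,16],[31,11],[50,0]]
[[24,16],[31,11],[50,0]]
[[23,8],[24,16],[31,11],[50,0]]
[[22,8],[24,16],[31,11],[50,0]]
[[20,20],[25,16],[31,11],[50,0]]
[[20,20],[25,16],[31,11],[50,0]]
[[4,14],[20,20],[25,16],[31,11],[50,0]]
[[4,14],[20,20],[25,16],[31,11],[50,0]]
[[4,14],[20,20],[25,16],[31,11],[50,0]]
[[4,14],[20,20],[25,16],[31,11],[38,14],[43,11],[50,0]]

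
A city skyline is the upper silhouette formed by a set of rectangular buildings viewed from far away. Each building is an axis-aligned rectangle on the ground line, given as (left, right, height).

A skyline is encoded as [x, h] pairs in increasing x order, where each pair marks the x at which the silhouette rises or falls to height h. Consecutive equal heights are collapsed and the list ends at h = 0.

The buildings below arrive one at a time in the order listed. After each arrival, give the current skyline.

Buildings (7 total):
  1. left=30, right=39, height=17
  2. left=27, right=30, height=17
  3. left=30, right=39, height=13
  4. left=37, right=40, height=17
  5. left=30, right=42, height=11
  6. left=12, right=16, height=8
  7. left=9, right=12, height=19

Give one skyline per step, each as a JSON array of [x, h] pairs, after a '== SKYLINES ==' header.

== SKYLINES ==
[[30,17],[39,0]]
[[27,17],[39,0]]
[[27,17],[39,0]]
[[27,17],[40,0]]
[[27,17],[40,11],[42,0]]
[[12,8],[16,0],[27,17],[40,11],[42,0]]
[[9,19],[12,8],[16,0],[27,17],[40,11],[42,0]]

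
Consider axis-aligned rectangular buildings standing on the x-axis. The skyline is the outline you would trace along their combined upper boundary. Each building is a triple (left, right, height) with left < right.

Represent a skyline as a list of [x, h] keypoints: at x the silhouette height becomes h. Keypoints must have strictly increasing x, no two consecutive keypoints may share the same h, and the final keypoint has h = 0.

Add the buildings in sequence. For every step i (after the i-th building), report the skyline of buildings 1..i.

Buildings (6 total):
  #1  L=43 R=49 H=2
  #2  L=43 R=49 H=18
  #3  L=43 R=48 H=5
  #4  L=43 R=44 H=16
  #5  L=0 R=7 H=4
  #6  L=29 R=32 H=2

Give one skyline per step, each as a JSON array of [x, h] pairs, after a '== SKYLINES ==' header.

== SKYLINES ==
[[43,2],[49,0]]
[[43,18],[49,0]]
[[43,18],[49,0]]
[[43,18],[49,0]]
[[0,4],[7,0],[43,18],[49,0]]
[[0,4],[7,0],[29,2],[32,0],[43,18],[49,0]]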